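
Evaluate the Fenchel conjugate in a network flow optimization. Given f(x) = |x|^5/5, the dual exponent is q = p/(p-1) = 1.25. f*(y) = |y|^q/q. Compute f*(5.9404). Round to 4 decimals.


The conjugate exponent q satisfies 1/p + 1/q = 1.
p = 5, so q = 5/(5 - 1) = 1.25
|y|^q = 5.9404^1.25 = 9.2741
f*(5.9404) = 9.2741 / 1.25 = 7.4192


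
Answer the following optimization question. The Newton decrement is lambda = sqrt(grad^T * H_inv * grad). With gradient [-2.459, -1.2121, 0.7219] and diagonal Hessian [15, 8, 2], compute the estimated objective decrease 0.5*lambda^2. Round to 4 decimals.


Step 1: H is diagonal, so H^(-1) * g = [-0.1639, -0.1515, 0.361].
Step 2: g^T H^(-1) g = sum_i g_i^2 / H_ii
  = (-2.459)^2/15 + (-1.2121)^2/8 + (0.7219)^2/2
  = 0.4031 + 0.1836 + 0.2606 = 0.8473
Step 3: Objective decrease = 0.5 * g^T H^(-1) g = 0.4237


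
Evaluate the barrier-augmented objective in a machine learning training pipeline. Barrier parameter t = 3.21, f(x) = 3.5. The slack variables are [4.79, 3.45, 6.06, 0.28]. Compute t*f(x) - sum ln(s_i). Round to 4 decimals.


Step 1: Compute log-barrier.
ln values: [1.5665, 1.2384, 1.8017, -1.273]
phi = -(1.5665 + 1.2384 + 1.8017 - 1.273) = -3.3336
Step 2: Compute augmented objective.
t*f(x) = 3.21*3.5 = 11.235
Total = 11.235 - 3.3336 = 7.9014


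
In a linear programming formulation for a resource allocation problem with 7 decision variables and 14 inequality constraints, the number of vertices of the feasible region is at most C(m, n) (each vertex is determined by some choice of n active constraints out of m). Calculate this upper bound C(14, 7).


Each vertex corresponds to some choice of n active constraints out of m, so the number of vertices is at most C(m, n) = m! / (n!(m-n)!).
m = 14, n = 7
Numerator: 14 * 13 * 12 * 11 * 10 * 9 * 8
Denominator: 7! = 5040
C(14, 7) = 3432


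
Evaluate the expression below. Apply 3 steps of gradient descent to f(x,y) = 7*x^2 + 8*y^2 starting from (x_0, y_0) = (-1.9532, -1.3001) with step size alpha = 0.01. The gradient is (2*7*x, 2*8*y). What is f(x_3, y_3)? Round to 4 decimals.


Gradient descent on f(x,y) = 7*x^2 + 8*y^2.
Starting point: (-1.9532, -1.3001), alpha = 0.01
Step 1: grad_x = 2*7*-1.9532 = -27.3448, grad_y = 2*8*-1.3001 = -20.8016
  x_1 = -1.9532 - 0.01*-27.3448 = -1.6798
  y_1 = -1.3001 - 0.01*-20.8016 = -1.0921
Step 2: grad_x = 2*7*-1.6798 = -23.5165, grad_y = 2*8*-1.0921 = -17.4733
  x_2 = -1.6798 - 0.01*-23.5165 = -1.4446
  y_2 = -1.0921 - 0.01*-17.4733 = -0.9174
Step 3: grad_x = 2*7*-1.4446 = -20.2242, grad_y = 2*8*-0.9174 = -14.6776
  x_3 = -1.4446 - 0.01*-20.2242 = -1.2423
  y_3 = -0.9174 - 0.01*-14.6776 = -0.7706
f(-1.2423, -0.7706) = 7*(-1.2423)^2 + 8*(-0.7706)^2 = 15.5542


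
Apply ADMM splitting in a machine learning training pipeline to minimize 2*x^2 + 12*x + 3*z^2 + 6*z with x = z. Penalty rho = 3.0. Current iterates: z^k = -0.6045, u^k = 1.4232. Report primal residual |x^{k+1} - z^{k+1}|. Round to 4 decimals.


ADMM iteration with rho = 3.0, z^k = -0.6045, u^k = 1.4232
Step 1: x-update.
Minimize 2*x^2 + 12*x + (3.0/2)*(x + 0.6045 + 1.4232)^2
FOC: (2*2 + 3.0)*x = -12 + 3.0*(-0.6045 - 1.4232)
x^{k+1} = -2.5833
Step 2: z-update.
Minimize 3*z^2 + 6*z + (3.0/2)*(-2.5833 - z + 1.4232)^2
FOC: (2*3 + 3.0)*z = -6 + 3.0*(-2.5833 + 1.4232)
z^{k+1} = -1.0534
Step 3: u-update.
u^{k+1} = 1.4232 - 2.5833 + 1.0534 = -0.1067
Step 4: Primal residual = |-2.5833 + 1.0534| = 1.5299


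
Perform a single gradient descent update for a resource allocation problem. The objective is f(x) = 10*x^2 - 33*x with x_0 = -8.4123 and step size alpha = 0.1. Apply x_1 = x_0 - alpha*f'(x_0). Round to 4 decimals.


We compute the gradient at x_0 and apply the update.
f'(x) = 20*x - 33
f'(-8.4123) = 20*-8.4123 - 33 = -201.246
x_1 = -8.4123 - 0.1*-201.246 = 11.7123


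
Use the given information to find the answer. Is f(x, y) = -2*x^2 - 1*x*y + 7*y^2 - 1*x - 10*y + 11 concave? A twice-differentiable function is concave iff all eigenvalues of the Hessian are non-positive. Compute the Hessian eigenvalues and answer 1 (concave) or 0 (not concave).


The Hessian of f(x,y) = -2*x^2 - 1*x*y + 7*y^2 - 1*x - 10*y + 11 is:
H = [[-4, -1], [-1, 14]]
Trace = -4 + 14 = 10
Determinant = -4*14 - (-1)^2 = -57
Discriminant = (10)^2 - 4*-57 = 328.0
Eigenvalues: lambda_1 = -4.0554, lambda_2 = 14.0554
The function is not concave.

0


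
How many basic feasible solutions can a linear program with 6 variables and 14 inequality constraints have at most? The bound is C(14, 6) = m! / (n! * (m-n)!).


Each vertex corresponds to some choice of n active constraints out of m, so the number of vertices is at most C(m, n) = m! / (n!(m-n)!).
m = 14, n = 6
Numerator: 14 * 13 * 12 * 11 * 10 * 9
Denominator: 6! = 720
C(14, 6) = 3003


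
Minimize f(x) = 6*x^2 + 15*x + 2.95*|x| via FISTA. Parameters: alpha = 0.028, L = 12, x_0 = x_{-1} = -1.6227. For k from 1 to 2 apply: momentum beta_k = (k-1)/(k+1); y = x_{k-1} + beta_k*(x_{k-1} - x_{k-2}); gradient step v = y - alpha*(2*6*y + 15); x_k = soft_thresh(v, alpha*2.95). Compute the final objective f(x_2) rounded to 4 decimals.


FISTA on f(x) = 6*x^2 + 15*x + 2.95*|x|
L = 12, alpha = 0.028
Iteration 1: beta = 0.0, y = -1.6227 + 0.0*(-1.6227 + 1.6227) = -1.6227
  grad(y) = -4.4724, v = y - alpha*grad = -1.4975
  prox(v) = soft_thresh(-1.4975, 0.0826) = -1.4149
Iteration 2: beta = 0.3333, y = -1.4149 + 0.3333*(-1.4149 + 1.6227) = -1.3456
  grad(y) = -1.1472, v = y - alpha*grad = -1.3135
  prox(v) = soft_thresh(-1.3135, 0.0826) = -1.2309
f(x_2) = 6*(-1.2309)^2 + 15*(-1.2309) + 2.95*|-1.2309| = -5.7417


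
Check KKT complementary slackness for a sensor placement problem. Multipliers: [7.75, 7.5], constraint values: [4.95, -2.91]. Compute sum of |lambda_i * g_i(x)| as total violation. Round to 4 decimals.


KKT complementary slackness check:
lambda_1 * g_1 = 7.75 * 4.95 = 38.3625
lambda_2 * g_2 = 7.5 * -2.91 = -21.825
Total violation = 38.3625 + 21.825 = 60.1875


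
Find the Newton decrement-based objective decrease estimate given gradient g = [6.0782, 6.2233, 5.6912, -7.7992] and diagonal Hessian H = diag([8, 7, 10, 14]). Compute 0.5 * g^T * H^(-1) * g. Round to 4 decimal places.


Step 1: H is diagonal, so H^(-1) * g = [0.7598, 0.889, 0.5691, -0.5571].
Step 2: g^T H^(-1) g = sum_i g_i^2 / H_ii
  = (6.0782)^2/8 + (6.2233)^2/7 + (5.6912)^2/10 + (-7.7992)^2/14
  = 4.6181 + 5.5328 + 3.239 + 4.3448 = 17.7346
Step 3: Objective decrease = 0.5 * g^T H^(-1) g = 8.8673


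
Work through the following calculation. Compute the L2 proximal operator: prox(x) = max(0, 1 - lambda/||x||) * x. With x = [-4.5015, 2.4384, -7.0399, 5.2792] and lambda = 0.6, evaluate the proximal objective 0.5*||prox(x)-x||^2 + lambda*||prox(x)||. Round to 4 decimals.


Step 1: Compute ||x||.
||x|| = 10.1803
Step 2: Compute scaling factor.
scale = max(0, 1 - 0.6/10.1803) = 0.9411
Step 3: prox(x) = [-4.2362, 2.2947, -6.625, 4.9681]
||prox(x)|| = 9.5803
Step 4: Proximal objective.
0.5*||prox-x||^2 = 0.18
lambda*||prox|| = 5.7482
Total = 5.9282


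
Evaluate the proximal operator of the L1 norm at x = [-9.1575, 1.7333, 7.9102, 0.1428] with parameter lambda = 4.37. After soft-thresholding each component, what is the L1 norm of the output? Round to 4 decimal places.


Soft-thresholding with lambda = 4.37:
prox(-9.1575) = sign(-9.1575)*max(|-9.1575| - 4.37, 0) = -4.7875
prox(1.7333) = sign(1.7333)*max(|1.7333| - 4.37, 0) = 0.0
prox(7.9102) = sign(7.9102)*max(|7.9102| - 4.37, 0) = 3.5402
prox(0.1428) = sign(0.1428)*max(|0.1428| - 4.37, 0) = 0.0
prox(x) = [-4.7875, 0.0, 3.5402, 0.0]
||prox(x)||_1 = 4.7875 + 0.0 + 3.5402 + 0.0 = 8.3277


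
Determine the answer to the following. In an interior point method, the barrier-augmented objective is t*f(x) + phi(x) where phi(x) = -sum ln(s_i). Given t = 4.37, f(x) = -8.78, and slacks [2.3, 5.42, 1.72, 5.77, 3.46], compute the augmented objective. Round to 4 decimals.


Step 1: Compute log-barrier.
ln values: [0.8329, 1.6901, 0.5423, 1.7527, 1.2413]
phi = -(0.8329 + 1.6901 + 0.5423 + 1.7527 + 1.2413) = -6.0593
Step 2: Compute augmented objective.
t*f(x) = 4.37*-8.78 = -38.3686
Total = -38.3686 - 6.0593 = -44.4279


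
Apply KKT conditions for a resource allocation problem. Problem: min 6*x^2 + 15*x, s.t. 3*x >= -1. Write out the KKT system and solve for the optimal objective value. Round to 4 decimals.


Step 1: Try lambda = 0 (constraint inactive).
x_unc = -15/(2*6) = -1.25
Check: 3*-1.25 = -3.75 < -1 -- violated!
Step 2: Constraint must be active: 3*x = -1
x* = -1/3 = -0.3333 (rounded; the exact value -1/3 is used below)
lambda = (2*6*(-1/3) + 15)/3 = 3.6667
Step 3: Compute optimal value.
f(x*) = 6*(-1/3)^2 + 15*(-1/3) = -4.3333


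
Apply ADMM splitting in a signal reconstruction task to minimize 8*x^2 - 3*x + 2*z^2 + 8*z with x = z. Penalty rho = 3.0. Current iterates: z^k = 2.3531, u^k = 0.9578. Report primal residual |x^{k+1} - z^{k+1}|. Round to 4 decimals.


ADMM iteration with rho = 3.0, z^k = 2.3531, u^k = 0.9578
Step 1: x-update.
Minimize 8*x^2 - 3*x + (3.0/2)*(x - 2.3531 + 0.9578)^2
FOC: (2*8 + 3.0)*x = 3 + 3.0*(2.3531 - 0.9578)
x^{k+1} = 0.3782
Step 2: z-update.
Minimize 2*z^2 + 8*z + (3.0/2)*(0.3782 - z + 0.9578)^2
FOC: (2*2 + 3.0)*z = -8 + 3.0*(0.3782 + 0.9578)
z^{k+1} = -0.5703
Step 3: u-update.
u^{k+1} = 0.9578 + 0.3782 + 0.5703 = 1.9063
Step 4: Primal residual = |0.3782 + 0.5703| = 0.9485


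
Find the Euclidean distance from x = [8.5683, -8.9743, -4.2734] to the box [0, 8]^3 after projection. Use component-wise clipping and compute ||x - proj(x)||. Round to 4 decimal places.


Project each component onto [0, 8].
clip(8.5683) = 8.0, clip(-8.9743) = 0.0, clip(-4.2734) = 0.0
Projection = [8.0, 0.0, 0.0]
Squared diffs: [0.323, 80.5381, 18.2619]
Distance = sqrt(99.123) = 9.9561


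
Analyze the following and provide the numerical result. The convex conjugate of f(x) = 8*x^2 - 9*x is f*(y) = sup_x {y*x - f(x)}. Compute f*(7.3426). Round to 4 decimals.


f*(y) = sup_x {y*x - a*x^2 - b*x} = sup_x {(y-b)*x - a*x^2}
FOC: (y - b) - 2a*x = 0 => x* = (y - b)/(2a)
x* = (7.3426 + 9)/(2*8) = 1.0214
f*(7.3426) = (y-b)^2/(4a) = (7.3426 + 9)^2/(4*8)
= 267.0806/32 = 8.3463


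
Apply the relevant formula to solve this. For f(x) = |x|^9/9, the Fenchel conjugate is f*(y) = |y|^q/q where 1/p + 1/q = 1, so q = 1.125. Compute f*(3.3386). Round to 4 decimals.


The conjugate exponent q satisfies 1/p + 1/q = 1.
p = 9, so q = 9/(9 - 1) = 1.125
|y|^q = 3.3386^1.125 = 3.8816
f*(3.3386) = 3.8816 / 1.125 = 3.4503


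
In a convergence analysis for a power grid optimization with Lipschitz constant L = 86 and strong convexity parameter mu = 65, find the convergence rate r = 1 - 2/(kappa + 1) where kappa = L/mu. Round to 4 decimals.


Step 1: Compute the condition number.
kappa = L/mu = 86/65 = 1.3231
Step 2: Compute the convergence rate.
r = 1 - 2/(kappa + 1) = 1 - 2*mu/(L + mu) = (L - mu)/(L + mu) = 21/151 = 0.1391


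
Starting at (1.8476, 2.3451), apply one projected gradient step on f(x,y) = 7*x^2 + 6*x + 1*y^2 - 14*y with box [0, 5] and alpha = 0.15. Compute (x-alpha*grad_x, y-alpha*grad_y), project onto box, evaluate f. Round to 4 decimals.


Step 1: Compute gradient at (1.8476, 2.3451).
grad_x = 2*7*1.8476 + 6 = 31.8664
grad_y = 2*1*2.3451 - 14 = -9.3098
Step 2: Gradient step.
x_raw = 1.8476 - 0.15*31.8664 = -2.9324
y_raw = 2.3451 - 0.15*-9.3098 = 3.7416
Step 3: Project onto [0, 5].
x_proj = clip(-2.9324) = 0.0
y_proj = clip(3.7416) = 3.7416
Step 4: Evaluate f.
f(0.0, 3.7416) = -38.3826


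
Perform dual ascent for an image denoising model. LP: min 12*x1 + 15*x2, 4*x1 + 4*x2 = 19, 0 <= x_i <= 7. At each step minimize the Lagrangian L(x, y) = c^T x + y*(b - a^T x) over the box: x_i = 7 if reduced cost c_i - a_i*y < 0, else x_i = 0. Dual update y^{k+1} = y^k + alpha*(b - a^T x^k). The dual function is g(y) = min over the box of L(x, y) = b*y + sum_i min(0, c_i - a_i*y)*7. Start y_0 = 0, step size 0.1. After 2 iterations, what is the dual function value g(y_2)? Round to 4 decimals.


Dual ascent for LP: min 12*x1 + 15*x2, 4*x1 + 4*x2 = 19, 0 <= x_i <= 7
Step 1: y^k = 0.0, reduced costs: (12.0, 15.0)
  x^k = (0.0, 0.0), subgradient = b - a^T x = 19.0
  y^{k+1} = 0.0 + 0.1*19.0 = 1.9
Step 2: y^k = 1.9, reduced costs: (4.4, 7.4)
  x^k = (0.0, 0.0), subgradient = b - a^T x = 19.0
  y^{k+1} = 1.9 + 0.1*19.0 = 3.8
Dual objective at y_2 = 3.8: reduced costs (-3.2, -0.2), box minimizer x = (7.0, 7.0)
g(y_2) = b*y + (c1 - a1*y)*x1 + (c2 - a2*y)*x2 = 19*3.8 + (-3.2)*7.0 + (-0.2)*7.0 = 72.2 - 22.4 - 1.4 = 48.4


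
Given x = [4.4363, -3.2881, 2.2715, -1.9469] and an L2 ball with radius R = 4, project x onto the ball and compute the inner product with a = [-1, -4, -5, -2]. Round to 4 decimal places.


Step 1: Compute ||x|| (intermediates to 6 decimals).
||x|| = sqrt(4.4363^2 + (-3.2881)^2 + 2.2715^2 + (-1.9469)^2) = 6.280326
Step 2: Project.
Since ||x|| > R, scale = R/||x|| = 4/6.280326 = 0.63691, proj(x) = scale * x
proj(x) = [2.825524, -2.094224, 1.446741, -1.24]
Step 3: Dot product.
a^T * proj(x) = -1*2.825524 - 4*(-2.094224) - 5*1.446741 - 2*(-1.24) = 0.7977


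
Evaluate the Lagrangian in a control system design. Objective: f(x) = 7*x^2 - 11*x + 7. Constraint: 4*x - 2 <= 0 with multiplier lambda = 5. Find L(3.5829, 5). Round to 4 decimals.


Step 1: Evaluate f(x).
f(3.5829) = 7*3.5829^2 - 11*3.5829 + 7 = 57.4483
Step 2: Evaluate g(x).
g(3.5829) = 4*3.5829 - 2 = 12.3316
Step 3: Compute Lagrangian.
L = 57.4483 + 5*12.3316 = 119.1063


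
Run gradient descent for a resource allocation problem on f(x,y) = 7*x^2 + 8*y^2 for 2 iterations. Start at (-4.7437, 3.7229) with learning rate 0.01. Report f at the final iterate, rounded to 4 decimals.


Gradient descent on f(x,y) = 7*x^2 + 8*y^2.
Starting point: (-4.7437, 3.7229), alpha = 0.01
Step 1: grad_x = 2*7*-4.7437 = -66.4118, grad_y = 2*8*3.7229 = 59.5664
  x_1 = -4.7437 - 0.01*-66.4118 = -4.0796
  y_1 = 3.7229 - 0.01*59.5664 = 3.1272
Step 2: grad_x = 2*7*-4.0796 = -57.1141, grad_y = 2*8*3.1272 = 50.0358
  x_2 = -4.0796 - 0.01*-57.1141 = -3.5084
  y_2 = 3.1272 - 0.01*50.0358 = 2.6269
f(-3.5084, 2.6269) = 7*(-3.5084)^2 + 8*2.6269^2 = 141.368


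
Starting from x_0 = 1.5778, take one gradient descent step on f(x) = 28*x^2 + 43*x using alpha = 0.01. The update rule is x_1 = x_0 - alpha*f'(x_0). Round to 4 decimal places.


We compute the gradient at x_0 and apply the update.
f'(x) = 56*x + 43
f'(1.5778) = 56*1.5778 + 43 = 131.3568
x_1 = 1.5778 - 0.01*131.3568 = 0.2642


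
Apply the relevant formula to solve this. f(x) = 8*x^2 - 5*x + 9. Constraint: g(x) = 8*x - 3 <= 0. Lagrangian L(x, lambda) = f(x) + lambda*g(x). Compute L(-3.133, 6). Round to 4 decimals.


Step 1: Evaluate f(x).
f(-3.133) = 8*(-3.133)^2 - 5*(-3.133) + 9 = 103.1905
Step 2: Evaluate g(x).
g(-3.133) = 8*-3.133 - 3 = -28.064
Step 3: Compute Lagrangian.
L = 103.1905 + 6*-28.064 = -65.1935


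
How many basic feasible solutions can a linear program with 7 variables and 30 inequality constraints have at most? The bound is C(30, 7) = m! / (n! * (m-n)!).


Each vertex corresponds to some choice of n active constraints out of m, so the number of vertices is at most C(m, n) = m! / (n!(m-n)!).
m = 30, n = 7
Numerator: 30 * 29 * 28 * 27 * 26 * 25 * 24
Denominator: 7! = 5040
C(30, 7) = 2035800


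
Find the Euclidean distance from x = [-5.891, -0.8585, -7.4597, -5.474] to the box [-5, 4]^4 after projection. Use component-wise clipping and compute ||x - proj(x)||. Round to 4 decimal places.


Project each component onto [-5, 4].
clip(-5.891) = -5.0, clip(-0.8585) = -0.8585, clip(-7.4597) = -5.0, clip(-5.474) = -5.0
Projection = [-5.0, -0.8585, -5.0, -5.0]
Squared diffs: [0.7939, 0.0, 6.0501, 0.2247]
Distance = sqrt(7.0687) = 2.6587


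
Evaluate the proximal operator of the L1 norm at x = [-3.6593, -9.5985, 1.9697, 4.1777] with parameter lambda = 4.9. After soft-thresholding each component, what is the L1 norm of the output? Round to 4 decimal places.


Soft-thresholding with lambda = 4.9:
prox(-3.6593) = sign(-3.6593)*max(|-3.6593| - 4.9, 0) = 0.0
prox(-9.5985) = sign(-9.5985)*max(|-9.5985| - 4.9, 0) = -4.6985
prox(1.9697) = sign(1.9697)*max(|1.9697| - 4.9, 0) = 0.0
prox(4.1777) = sign(4.1777)*max(|4.1777| - 4.9, 0) = 0.0
prox(x) = [0.0, -4.6985, 0.0, 0.0]
||prox(x)||_1 = 0.0 + 4.6985 + 0.0 + 0.0 = 4.6985


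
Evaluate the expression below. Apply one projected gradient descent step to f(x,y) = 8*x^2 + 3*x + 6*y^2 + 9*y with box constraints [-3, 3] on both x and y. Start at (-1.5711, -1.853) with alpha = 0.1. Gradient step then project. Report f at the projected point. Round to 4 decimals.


Step 1: Compute gradient at (-1.5711, -1.853).
grad_x = 2*8*-1.5711 + 3 = -22.1376
grad_y = 2*6*-1.853 + 9 = -13.236
Step 2: Gradient step.
x_raw = -1.5711 - 0.1*-22.1376 = 0.6427
y_raw = -1.853 - 0.1*-13.236 = -0.5294
Step 3: Project onto [-3, 3].
x_proj = clip(0.6427) = 0.6427
y_proj = clip(-0.5294) = -0.5294
Step 4: Evaluate f.
f(0.6427, -0.5294) = 2.1491


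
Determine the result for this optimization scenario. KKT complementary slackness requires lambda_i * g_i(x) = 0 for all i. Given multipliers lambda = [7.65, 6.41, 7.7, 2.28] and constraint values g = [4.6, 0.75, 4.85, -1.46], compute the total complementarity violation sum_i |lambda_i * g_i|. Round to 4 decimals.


KKT complementary slackness check:
lambda_1 * g_1 = 7.65 * 4.6 = 35.19
lambda_2 * g_2 = 6.41 * 0.75 = 4.8075
lambda_3 * g_3 = 7.7 * 4.85 = 37.345
lambda_4 * g_4 = 2.28 * -1.46 = -3.3288
Total violation = 35.19 + 4.8075 + 37.345 + 3.3288 = 80.6713


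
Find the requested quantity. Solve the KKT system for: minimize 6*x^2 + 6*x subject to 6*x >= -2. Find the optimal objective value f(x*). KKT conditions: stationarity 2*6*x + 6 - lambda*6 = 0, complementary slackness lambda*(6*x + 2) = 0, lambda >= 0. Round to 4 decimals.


Step 1: Try lambda = 0 (constraint inactive).
x_unc = -6/(2*6) = -0.5
Check: 6*-0.5 = -3.0 < -2 -- violated!
Step 2: Constraint must be active: 6*x = -2
x* = -2/6 = -1/3 = -0.3333 (rounded; the exact value -1/3 is used below)
lambda = (2*6*(-1/3) + 6)/6 = 0.3333
Step 3: Compute optimal value.
f(x*) = 6*(-1/3)^2 + 6*(-1/3) = -1.3333


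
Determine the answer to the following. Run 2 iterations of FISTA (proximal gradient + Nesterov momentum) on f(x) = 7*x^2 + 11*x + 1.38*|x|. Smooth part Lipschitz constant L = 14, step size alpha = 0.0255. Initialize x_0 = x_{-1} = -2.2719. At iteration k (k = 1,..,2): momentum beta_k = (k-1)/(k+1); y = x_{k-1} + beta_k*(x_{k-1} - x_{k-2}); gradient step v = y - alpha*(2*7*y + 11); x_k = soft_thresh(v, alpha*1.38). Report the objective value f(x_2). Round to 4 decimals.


FISTA on f(x) = 7*x^2 + 11*x + 1.38*|x|
L = 14, alpha = 0.0255
Iteration 1: beta = 0.0, y = -2.2719 + 0.0*(-2.2719 + 2.2719) = -2.2719
  grad(y) = -20.8066, v = y - alpha*grad = -1.7413
  prox(v) = soft_thresh(-1.7413, 0.0352) = -1.7061
Iteration 2: beta = 0.3333, y = -1.7061 + 0.3333*(-1.7061 + 2.2719) = -1.5176
  grad(y) = -10.2458, v = y - alpha*grad = -1.2563
  prox(v) = soft_thresh(-1.2563, 0.0352) = -1.2211
f(x_2) = 7*(-1.2211)^2 + 11*(-1.2211) + 1.38*|-1.2211| = -1.3094


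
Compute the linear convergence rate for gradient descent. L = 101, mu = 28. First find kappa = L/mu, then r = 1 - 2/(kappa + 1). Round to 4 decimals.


Step 1: Compute the condition number.
kappa = L/mu = 101/28 = 3.6071
Step 2: Compute the convergence rate.
r = 1 - 2/(kappa + 1) = 1 - 2*mu/(L + mu) = (L - mu)/(L + mu) = 73/129 = 0.5659


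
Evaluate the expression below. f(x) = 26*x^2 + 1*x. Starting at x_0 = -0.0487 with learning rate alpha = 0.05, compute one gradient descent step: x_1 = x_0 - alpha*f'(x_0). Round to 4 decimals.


We compute the gradient at x_0 and apply the update.
f'(x) = 52*x + 1
f'(-0.0487) = 52*-0.0487 + 1 = -1.5324
x_1 = -0.0487 - 0.05*-1.5324 = 0.0279


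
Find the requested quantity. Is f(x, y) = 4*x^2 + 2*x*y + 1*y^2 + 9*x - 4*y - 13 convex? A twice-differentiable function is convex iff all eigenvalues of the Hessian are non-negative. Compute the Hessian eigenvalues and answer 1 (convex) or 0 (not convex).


The Hessian of f(x,y) = 4*x^2 + 2*x*y + 1*y^2 + 9*x - 4*y - 13 is:
H = [[8, 2], [2, 2]]
Trace = 8 + 2 = 10
Determinant = 8*2 - (2)^2 = 12
Discriminant = (10)^2 - 4*12 = 52.0
Eigenvalues: lambda_1 = 1.3944, lambda_2 = 8.6056
The function is convex.

1


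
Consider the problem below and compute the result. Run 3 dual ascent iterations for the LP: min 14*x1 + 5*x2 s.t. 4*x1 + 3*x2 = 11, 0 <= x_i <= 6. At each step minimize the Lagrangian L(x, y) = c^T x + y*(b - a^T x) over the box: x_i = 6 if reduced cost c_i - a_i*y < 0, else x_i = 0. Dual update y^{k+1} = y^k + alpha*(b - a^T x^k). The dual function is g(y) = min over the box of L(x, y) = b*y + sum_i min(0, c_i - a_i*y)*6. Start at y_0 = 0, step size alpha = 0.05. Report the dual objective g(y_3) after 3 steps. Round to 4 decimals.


Dual ascent for LP: min 14*x1 + 5*x2, 4*x1 + 3*x2 = 11, 0 <= x_i <= 6
Step 1: y^k = 0.0, reduced costs: (14.0, 5.0)
  x^k = (0.0, 0.0), subgradient = b - a^T x = 11.0
  y^{k+1} = 0.0 + 0.05*11.0 = 0.55
Step 2: y^k = 0.55, reduced costs: (11.8, 3.35)
  x^k = (0.0, 0.0), subgradient = b - a^T x = 11.0
  y^{k+1} = 0.55 + 0.05*11.0 = 1.1
Step 3: y^k = 1.1, reduced costs: (9.6, 1.7)
  x^k = (0.0, 0.0), subgradient = b - a^T x = 11.0
  y^{k+1} = 1.1 + 0.05*11.0 = 1.65
Dual objective at y_3 = 1.65: reduced costs (7.4, 0.05), box minimizer x = (0.0, 0.0)
g(y_3) = b*y + (c1 - a1*y)*x1 + (c2 - a2*y)*x2 = 11*1.65 + 7.4*0.0 + 0.05*0.0 = 18.15 + 0.0 + 0.0 = 18.15


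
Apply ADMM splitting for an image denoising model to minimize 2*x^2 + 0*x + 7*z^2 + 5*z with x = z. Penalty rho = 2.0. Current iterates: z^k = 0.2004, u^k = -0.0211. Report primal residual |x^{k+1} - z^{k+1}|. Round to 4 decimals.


ADMM iteration with rho = 2.0, z^k = 0.2004, u^k = -0.0211
Step 1: x-update.
Minimize 2*x^2 + 0*x + (2.0/2)*(x - 0.2004 - 0.0211)^2
FOC: (2*2 + 2.0)*x = 0 + 2.0*(0.2004 + 0.0211)
x^{k+1} = 0.0738
Step 2: z-update.
Minimize 7*z^2 + 5*z + (2.0/2)*(0.0738 - z - 0.0211)^2
FOC: (2*7 + 2.0)*z = -5 + 2.0*(0.0738 - 0.0211)
z^{k+1} = -0.3059
Step 3: u-update.
u^{k+1} = -0.0211 + 0.0738 + 0.3059 = 0.3586
Step 4: Primal residual = |0.0738 + 0.3059| = 0.3797


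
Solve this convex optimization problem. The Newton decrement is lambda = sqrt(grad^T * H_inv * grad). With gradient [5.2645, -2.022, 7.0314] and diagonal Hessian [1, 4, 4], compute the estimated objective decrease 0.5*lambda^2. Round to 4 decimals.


Step 1: H is diagonal, so H^(-1) * g = [5.2645, -0.5055, 1.7579].
Step 2: g^T H^(-1) g = sum_i g_i^2 / H_ii
  = (5.2645)^2/1 + (-2.022)^2/4 + (7.0314)^2/4
  = 27.715 + 1.0221 + 12.3601 = 41.0972
Step 3: Objective decrease = 0.5 * g^T H^(-1) g = 20.5486


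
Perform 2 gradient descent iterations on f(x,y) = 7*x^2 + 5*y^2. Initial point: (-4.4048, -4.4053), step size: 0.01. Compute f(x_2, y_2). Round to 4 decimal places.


Gradient descent on f(x,y) = 7*x^2 + 5*y^2.
Starting point: (-4.4048, -4.4053), alpha = 0.01
Step 1: grad_x = 2*7*-4.4048 = -61.6672, grad_y = 2*5*-4.4053 = -44.053
  x_1 = -4.4048 - 0.01*-61.6672 = -3.7881
  y_1 = -4.4053 - 0.01*-44.053 = -3.9648
Step 2: grad_x = 2*7*-3.7881 = -53.0338, grad_y = 2*5*-3.9648 = -39.6477
  x_2 = -3.7881 - 0.01*-53.0338 = -3.2578
  y_2 = -3.9648 - 0.01*-39.6477 = -3.5683
f(-3.2578, -3.5683) = 7*(-3.2578)^2 + 5*(-3.5683)^2 = 137.9559


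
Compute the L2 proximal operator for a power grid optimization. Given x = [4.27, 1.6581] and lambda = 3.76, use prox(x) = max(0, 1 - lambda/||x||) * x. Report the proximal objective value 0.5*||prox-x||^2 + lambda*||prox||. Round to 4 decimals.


Step 1: Compute ||x||.
||x|| = 4.5806
Step 2: Compute scaling factor.
scale = max(0, 1 - 3.76/4.5806) = 0.1792
Step 3: prox(x) = [0.765, 0.2971]
||prox(x)|| = 0.8206
Step 4: Proximal objective.
0.5*||prox-x||^2 = 7.0688
lambda*||prox|| = 3.0855
Total = 10.1544


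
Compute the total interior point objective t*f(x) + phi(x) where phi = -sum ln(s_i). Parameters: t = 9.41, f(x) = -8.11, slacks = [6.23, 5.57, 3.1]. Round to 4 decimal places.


Step 1: Compute log-barrier.
ln values: [1.8294, 1.7174, 1.1314]
phi = -(1.8294 + 1.7174 + 1.1314) = -4.6782
Step 2: Compute augmented objective.
t*f(x) = 9.41*-8.11 = -76.3151
Total = -76.3151 - 4.6782 = -80.9933


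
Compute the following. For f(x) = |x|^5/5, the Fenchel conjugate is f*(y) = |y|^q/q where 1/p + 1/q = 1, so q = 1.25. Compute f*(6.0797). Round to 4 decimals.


The conjugate exponent q satisfies 1/p + 1/q = 1.
p = 5, so q = 5/(5 - 1) = 1.25
|y|^q = 6.0797^1.25 = 9.5467
f*(6.0797) = 9.5467 / 1.25 = 7.6373


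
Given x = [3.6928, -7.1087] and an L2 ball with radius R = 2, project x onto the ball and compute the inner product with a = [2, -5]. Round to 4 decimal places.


Step 1: Compute ||x|| (intermediates to 6 decimals).
||x|| = sqrt(3.6928^2 + (-7.1087)^2) = 8.010642
Step 2: Project.
Since ||x|| > R, scale = R/||x|| = 2/8.010642 = 0.249668, proj(x) = scale * x
proj(x) = [0.921974, -1.774815]
Step 3: Dot product.
a^T * proj(x) = 2*0.921974 - 5*(-1.774815) = 10.718


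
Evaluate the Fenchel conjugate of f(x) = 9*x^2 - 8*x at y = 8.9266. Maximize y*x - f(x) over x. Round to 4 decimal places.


f*(y) = sup_x {y*x - a*x^2 - b*x} = sup_x {(y-b)*x - a*x^2}
FOC: (y - b) - 2a*x = 0 => x* = (y - b)/(2a)
x* = (8.9266 + 8)/(2*9) = 0.9404
f*(8.9266) = (y-b)^2/(4a) = (8.9266 + 8)^2/(4*9)
= 286.5098/36 = 7.9586


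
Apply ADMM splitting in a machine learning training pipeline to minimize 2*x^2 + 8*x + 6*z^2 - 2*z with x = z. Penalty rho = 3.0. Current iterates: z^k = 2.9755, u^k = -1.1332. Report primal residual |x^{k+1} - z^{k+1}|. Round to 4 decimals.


ADMM iteration with rho = 3.0, z^k = 2.9755, u^k = -1.1332
Step 1: x-update.
Minimize 2*x^2 + 8*x + (3.0/2)*(x - 2.9755 - 1.1332)^2
FOC: (2*2 + 3.0)*x = -8 + 3.0*(2.9755 + 1.1332)
x^{k+1} = 0.618
Step 2: z-update.
Minimize 6*z^2 - 2*z + (3.0/2)*(0.618 - z - 1.1332)^2
FOC: (2*6 + 3.0)*z = 2 + 3.0*(0.618 - 1.1332)
z^{k+1} = 0.0303
Step 3: u-update.
u^{k+1} = -1.1332 + 0.618 - 0.0303 = -0.5455
Step 4: Primal residual = |0.618 - 0.0303| = 0.5877


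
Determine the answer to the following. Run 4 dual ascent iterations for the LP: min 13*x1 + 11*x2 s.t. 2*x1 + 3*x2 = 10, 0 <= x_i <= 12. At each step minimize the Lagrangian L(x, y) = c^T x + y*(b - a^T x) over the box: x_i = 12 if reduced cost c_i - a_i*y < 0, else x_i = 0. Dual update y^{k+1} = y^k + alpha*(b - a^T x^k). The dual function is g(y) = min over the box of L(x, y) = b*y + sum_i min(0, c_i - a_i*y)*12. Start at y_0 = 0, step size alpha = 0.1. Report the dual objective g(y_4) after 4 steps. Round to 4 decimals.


Dual ascent for LP: min 13*x1 + 11*x2, 2*x1 + 3*x2 = 10, 0 <= x_i <= 12
Step 1: y^k = 0.0, reduced costs: (13.0, 11.0)
  x^k = (0.0, 0.0), subgradient = b - a^T x = 10.0
  y^{k+1} = 0.0 + 0.1*10.0 = 1.0
Step 2: y^k = 1.0, reduced costs: (11.0, 8.0)
  x^k = (0.0, 0.0), subgradient = b - a^T x = 10.0
  y^{k+1} = 1.0 + 0.1*10.0 = 2.0
Step 3: y^k = 2.0, reduced costs: (9.0, 5.0)
  x^k = (0.0, 0.0), subgradient = b - a^T x = 10.0
  y^{k+1} = 2.0 + 0.1*10.0 = 3.0
Step 4: y^k = 3.0, reduced costs: (7.0, 2.0)
  x^k = (0.0, 0.0), subgradient = b - a^T x = 10.0
  y^{k+1} = 3.0 + 0.1*10.0 = 4.0
Dual objective at y_4 = 4.0: reduced costs (5.0, -1.0), box minimizer x = (0.0, 12.0)
g(y_4) = b*y + (c1 - a1*y)*x1 + (c2 - a2*y)*x2 = 10*4.0 + 5.0*0.0 + (-1.0)*12.0 = 40.0 + 0.0 - 12.0 = 28.0


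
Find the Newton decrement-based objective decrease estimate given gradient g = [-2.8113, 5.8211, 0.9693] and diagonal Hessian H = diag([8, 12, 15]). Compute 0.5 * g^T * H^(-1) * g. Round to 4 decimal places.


Step 1: H is diagonal, so H^(-1) * g = [-0.3514, 0.4851, 0.0646].
Step 2: g^T H^(-1) g = sum_i g_i^2 / H_ii
  = (-2.8113)^2/8 + (5.8211)^2/12 + (0.9693)^2/15
  = 0.9879 + 2.8238 + 0.0626 = 3.8743
Step 3: Objective decrease = 0.5 * g^T H^(-1) g = 1.9372


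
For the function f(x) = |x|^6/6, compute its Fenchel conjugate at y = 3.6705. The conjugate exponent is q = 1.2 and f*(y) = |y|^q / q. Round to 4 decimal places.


The conjugate exponent q satisfies 1/p + 1/q = 1.
p = 6, so q = 6/(6 - 1) = 1.2
|y|^q = 3.6705^1.2 = 4.7607
f*(3.6705) = 4.7607 / 1.2 = 3.9672


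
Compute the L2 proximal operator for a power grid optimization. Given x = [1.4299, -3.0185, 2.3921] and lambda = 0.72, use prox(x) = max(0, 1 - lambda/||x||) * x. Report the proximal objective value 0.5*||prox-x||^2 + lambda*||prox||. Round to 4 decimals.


Step 1: Compute ||x||.
||x|| = 4.1083
Step 2: Compute scaling factor.
scale = max(0, 1 - 0.72/4.1083) = 0.8247
Step 3: prox(x) = [1.1793, -2.4895, 1.9729]
||prox(x)|| = 3.3883
Step 4: Proximal objective.
0.5*||prox-x||^2 = 0.2592
lambda*||prox|| = 2.4396
Total = 2.6988


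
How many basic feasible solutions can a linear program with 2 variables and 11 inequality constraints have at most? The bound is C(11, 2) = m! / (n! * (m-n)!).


Each vertex corresponds to some choice of n active constraints out of m, so the number of vertices is at most C(m, n) = m! / (n!(m-n)!).
m = 11, n = 2
Numerator: 11 * 10
Denominator: 2! = 2
C(11, 2) = 55


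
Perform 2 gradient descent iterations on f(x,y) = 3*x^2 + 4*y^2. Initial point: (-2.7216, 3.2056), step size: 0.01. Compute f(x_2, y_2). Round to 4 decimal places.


Gradient descent on f(x,y) = 3*x^2 + 4*y^2.
Starting point: (-2.7216, 3.2056), alpha = 0.01
Step 1: grad_x = 2*3*-2.7216 = -16.3296, grad_y = 2*4*3.2056 = 25.6448
  x_1 = -2.7216 - 0.01*-16.3296 = -2.5583
  y_1 = 3.2056 - 0.01*25.6448 = 2.9492
Step 2: grad_x = 2*3*-2.5583 = -15.3498, grad_y = 2*4*2.9492 = 23.5932
  x_2 = -2.5583 - 0.01*-15.3498 = -2.4048
  y_2 = 2.9492 - 0.01*23.5932 = 2.7132
f(-2.4048, 2.7132) = 3*(-2.4048)^2 + 4*2.7132^2 = 46.7955


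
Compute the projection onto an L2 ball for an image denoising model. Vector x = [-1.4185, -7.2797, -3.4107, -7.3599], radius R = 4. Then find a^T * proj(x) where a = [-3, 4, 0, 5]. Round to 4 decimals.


Step 1: Compute ||x|| (intermediates to 6 decimals).
||x|| = sqrt((-1.4185)^2 + (-7.2797)^2 + (-3.4107)^2 + (-7.3599)^2) = 10.991232
Step 2: Project.
Since ||x|| > R, scale = R/||x|| = 4/10.991232 = 0.363926, proj(x) = scale * x
proj(x) = [-0.516229, -2.649272, -1.241242, -2.678459]
Step 3: Dot product.
a^T * proj(x) = -3*(-0.516229) + 4*(-2.649272) + 0*(-1.241242) + 5*(-2.678459) = -22.4407


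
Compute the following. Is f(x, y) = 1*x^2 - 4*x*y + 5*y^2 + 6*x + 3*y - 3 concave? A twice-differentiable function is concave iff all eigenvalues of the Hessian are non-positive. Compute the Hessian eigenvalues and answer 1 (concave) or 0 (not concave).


The Hessian of f(x,y) = 1*x^2 - 4*x*y + 5*y^2 + 6*x + 3*y - 3 is:
H = [[2, -4], [-4, 10]]
Trace = 2 + 10 = 12
Determinant = 2*10 - (-4)^2 = 4
Discriminant = (12)^2 - 4*4 = 128.0
Eigenvalues: lambda_1 = 0.3431, lambda_2 = 11.6569
The function is not concave.

0


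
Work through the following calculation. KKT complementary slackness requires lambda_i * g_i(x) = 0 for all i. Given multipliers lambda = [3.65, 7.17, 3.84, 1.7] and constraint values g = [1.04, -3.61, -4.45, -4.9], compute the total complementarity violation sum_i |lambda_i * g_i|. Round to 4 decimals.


KKT complementary slackness check:
lambda_1 * g_1 = 3.65 * 1.04 = 3.796
lambda_2 * g_2 = 7.17 * -3.61 = -25.8837
lambda_3 * g_3 = 3.84 * -4.45 = -17.088
lambda_4 * g_4 = 1.7 * -4.9 = -8.33
Total violation = 3.796 + 25.8837 + 17.088 + 8.33 = 55.0977


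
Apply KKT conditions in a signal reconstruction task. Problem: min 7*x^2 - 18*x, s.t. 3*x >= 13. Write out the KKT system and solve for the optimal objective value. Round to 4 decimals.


Step 1: Try lambda = 0 (constraint inactive).
x_unc = 18/(2*7) = 1.2857
Check: 3*1.2857 = 3.8571 < 13 -- violated!
Step 2: Constraint must be active: 3*x = 13
x* = 13/3 = 4.3333 (rounded; the exact value 13/3 is used below)
lambda = (2*7*(13/3) - 18)/3 = 14.2222
Step 3: Compute optimal value.
f(x*) = 7*(13/3)^2 - 18*(13/3) = 53.4444


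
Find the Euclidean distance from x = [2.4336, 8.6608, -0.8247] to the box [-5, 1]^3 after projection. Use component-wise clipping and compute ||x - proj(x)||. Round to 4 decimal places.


Project each component onto [-5, 1].
clip(2.4336) = 1.0, clip(8.6608) = 1.0, clip(-0.8247) = -0.8247
Projection = [1.0, 1.0, -0.8247]
Squared diffs: [2.0552, 58.6879, 0.0]
Distance = sqrt(60.7431) = 7.7938


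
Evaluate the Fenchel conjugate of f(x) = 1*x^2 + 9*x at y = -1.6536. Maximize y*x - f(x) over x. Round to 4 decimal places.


f*(y) = sup_x {y*x - a*x^2 - b*x} = sup_x {(y-b)*x - a*x^2}
FOC: (y - b) - 2a*x = 0 => x* = (y - b)/(2a)
x* = (-1.6536 - 9)/(2*1) = -5.3268
f*(-1.6536) = (y-b)^2/(4a) = (-1.6536 - 9)^2/(4*1)
= 113.4992/4 = 28.3748


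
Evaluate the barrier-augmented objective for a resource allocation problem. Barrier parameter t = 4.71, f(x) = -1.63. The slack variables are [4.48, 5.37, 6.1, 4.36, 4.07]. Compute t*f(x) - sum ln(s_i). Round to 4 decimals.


Step 1: Compute log-barrier.
ln values: [1.4996, 1.6808, 1.8083, 1.4725, 1.4036]
phi = -(1.4996 + 1.6808 + 1.8083 + 1.4725 + 1.4036) = -7.8649
Step 2: Compute augmented objective.
t*f(x) = 4.71*-1.63 = -7.6773
Total = -7.6773 - 7.8649 = -15.5422


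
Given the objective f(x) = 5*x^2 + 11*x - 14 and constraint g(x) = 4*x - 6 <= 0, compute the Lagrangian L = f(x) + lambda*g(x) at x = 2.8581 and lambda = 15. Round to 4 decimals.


Step 1: Evaluate f(x).
f(2.8581) = 5*2.8581^2 + 11*2.8581 - 14 = 58.2828
Step 2: Evaluate g(x).
g(2.8581) = 4*2.8581 - 6 = 5.4324
Step 3: Compute Lagrangian.
L = 58.2828 + 15*5.4324 = 139.7688


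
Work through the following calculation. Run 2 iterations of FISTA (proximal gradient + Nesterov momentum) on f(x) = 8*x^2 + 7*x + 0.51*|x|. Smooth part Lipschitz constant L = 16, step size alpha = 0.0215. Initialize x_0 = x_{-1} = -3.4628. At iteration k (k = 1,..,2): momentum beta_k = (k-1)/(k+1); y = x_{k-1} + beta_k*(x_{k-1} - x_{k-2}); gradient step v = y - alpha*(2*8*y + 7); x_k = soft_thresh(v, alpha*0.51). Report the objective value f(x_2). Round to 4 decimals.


FISTA on f(x) = 8*x^2 + 7*x + 0.51*|x|
L = 16, alpha = 0.0215
Iteration 1: beta = 0.0, y = -3.4628 + 0.0*(-3.4628 + 3.4628) = -3.4628
  grad(y) = -48.4048, v = y - alpha*grad = -2.4221
  prox(v) = soft_thresh(-2.4221, 0.011) = -2.4111
Iteration 2: beta = 0.3333, y = -2.4111 + 0.3333*(-2.4111 + 3.4628) = -2.0606
  grad(y) = -25.9692, v = y - alpha*grad = -1.5022
  prox(v) = soft_thresh(-1.5022, 0.011) = -1.4913
f(x_2) = 8*(-1.4913)^2 + 7*(-1.4913) + 0.51*|-1.4913| = 8.1128


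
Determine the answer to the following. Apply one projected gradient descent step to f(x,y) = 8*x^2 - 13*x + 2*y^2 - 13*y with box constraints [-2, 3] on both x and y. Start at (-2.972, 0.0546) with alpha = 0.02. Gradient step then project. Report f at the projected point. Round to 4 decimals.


Step 1: Compute gradient at (-2.972, 0.0546).
grad_x = 2*8*-2.972 - 13 = -60.552
grad_y = 2*2*0.0546 - 13 = -12.7816
Step 2: Gradient step.
x_raw = -2.972 - 0.02*-60.552 = -1.761
y_raw = 0.0546 - 0.02*-12.7816 = 0.3102
Step 3: Project onto [-2, 3].
x_proj = clip(-1.761) = -1.761
y_proj = clip(0.3102) = 0.3102
Step 4: Evaluate f.
f(-1.761, 0.3102) = 43.8598


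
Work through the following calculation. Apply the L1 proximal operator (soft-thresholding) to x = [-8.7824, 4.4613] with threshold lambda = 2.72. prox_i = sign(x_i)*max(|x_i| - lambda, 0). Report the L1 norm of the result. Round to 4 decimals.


Soft-thresholding with lambda = 2.72:
prox(-8.7824) = sign(-8.7824)*max(|-8.7824| - 2.72, 0) = -6.0624
prox(4.4613) = sign(4.4613)*max(|4.4613| - 2.72, 0) = 1.7413
prox(x) = [-6.0624, 1.7413]
||prox(x)||_1 = 6.0624 + 1.7413 = 7.8037


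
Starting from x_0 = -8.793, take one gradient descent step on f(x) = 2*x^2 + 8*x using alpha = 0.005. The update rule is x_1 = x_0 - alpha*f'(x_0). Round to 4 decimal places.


We compute the gradient at x_0 and apply the update.
f'(x) = 4*x + 8
f'(-8.793) = 4*-8.793 + 8 = -27.172
x_1 = -8.793 - 0.005*-27.172 = -8.6571


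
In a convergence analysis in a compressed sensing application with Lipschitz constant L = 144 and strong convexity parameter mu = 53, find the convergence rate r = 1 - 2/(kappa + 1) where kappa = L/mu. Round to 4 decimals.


Step 1: Compute the condition number.
kappa = L/mu = 144/53 = 2.717
Step 2: Compute the convergence rate.
r = 1 - 2/(kappa + 1) = 1 - 2*mu/(L + mu) = (L - mu)/(L + mu) = 91/197 = 0.4619


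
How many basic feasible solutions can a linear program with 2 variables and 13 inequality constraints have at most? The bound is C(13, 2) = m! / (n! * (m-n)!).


Each vertex corresponds to some choice of n active constraints out of m, so the number of vertices is at most C(m, n) = m! / (n!(m-n)!).
m = 13, n = 2
Numerator: 13 * 12
Denominator: 2! = 2
C(13, 2) = 78


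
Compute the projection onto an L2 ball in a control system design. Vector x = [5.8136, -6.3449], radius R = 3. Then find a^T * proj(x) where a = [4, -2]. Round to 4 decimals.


Step 1: Compute ||x|| (intermediates to 6 decimals).
||x|| = sqrt(5.8136^2 + (-6.3449)^2) = 8.605562
Step 2: Project.
Since ||x|| > R, scale = R/||x|| = 3/8.605562 = 0.348612, proj(x) = scale * x
proj(x) = [2.026691, -2.211908]
Step 3: Dot product.
a^T * proj(x) = 4*2.026691 - 2*(-2.211908) = 12.5306


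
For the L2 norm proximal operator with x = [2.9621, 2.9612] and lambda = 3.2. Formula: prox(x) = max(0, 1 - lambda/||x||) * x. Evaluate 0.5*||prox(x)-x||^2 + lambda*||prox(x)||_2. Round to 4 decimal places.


Step 1: Compute ||x||.
||x|| = 4.1884
Step 2: Compute scaling factor.
scale = max(0, 1 - 3.2/4.1884) = 0.236
Step 3: prox(x) = [0.699, 0.6988]
||prox(x)|| = 0.9884
Step 4: Proximal objective.
0.5*||prox-x||^2 = 5.12
lambda*||prox|| = 3.1629
Total = 8.2829


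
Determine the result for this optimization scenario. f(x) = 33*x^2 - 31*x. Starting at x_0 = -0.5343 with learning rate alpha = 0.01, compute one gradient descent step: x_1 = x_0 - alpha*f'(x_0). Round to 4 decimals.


We compute the gradient at x_0 and apply the update.
f'(x) = 66*x - 31
f'(-0.5343) = 66*-0.5343 - 31 = -66.2638
x_1 = -0.5343 - 0.01*-66.2638 = 0.1283


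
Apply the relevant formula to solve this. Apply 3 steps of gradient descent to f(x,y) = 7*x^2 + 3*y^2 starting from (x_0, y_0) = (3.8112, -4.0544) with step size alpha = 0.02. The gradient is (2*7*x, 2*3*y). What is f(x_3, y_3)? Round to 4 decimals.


Gradient descent on f(x,y) = 7*x^2 + 3*y^2.
Starting point: (3.8112, -4.0544), alpha = 0.02
Step 1: grad_x = 2*7*3.8112 = 53.3568, grad_y = 2*3*-4.0544 = -24.3264
  x_1 = 3.8112 - 0.02*53.3568 = 2.7441
  y_1 = -4.0544 - 0.02*-24.3264 = -3.5679
Step 2: grad_x = 2*7*2.7441 = 38.4169, grad_y = 2*3*-3.5679 = -21.4072
  x_2 = 2.7441 - 0.02*38.4169 = 1.9757
  y_2 = -3.5679 - 0.02*-21.4072 = -3.1397
Step 3: grad_x = 2*7*1.9757 = 27.6602, grad_y = 2*3*-3.1397 = -18.8384
  x_3 = 1.9757 - 0.02*27.6602 = 1.4225
  y_3 = -3.1397 - 0.02*-18.8384 = -2.763
f(1.4225, -2.763) = 7*1.4225^2 + 3*(-2.763)^2 = 37.0668


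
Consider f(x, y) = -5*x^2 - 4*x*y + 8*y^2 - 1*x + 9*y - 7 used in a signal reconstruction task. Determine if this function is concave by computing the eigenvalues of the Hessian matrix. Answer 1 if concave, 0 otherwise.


The Hessian of f(x,y) = -5*x^2 - 4*x*y + 8*y^2 - 1*x + 9*y - 7 is:
H = [[-10, -4], [-4, 16]]
Trace = -10 + 16 = 6
Determinant = -10*16 - (-4)^2 = -176
Discriminant = (6)^2 - 4*-176 = 740.0
Eigenvalues: lambda_1 = -10.6015, lambda_2 = 16.6015
The function is not concave.

0


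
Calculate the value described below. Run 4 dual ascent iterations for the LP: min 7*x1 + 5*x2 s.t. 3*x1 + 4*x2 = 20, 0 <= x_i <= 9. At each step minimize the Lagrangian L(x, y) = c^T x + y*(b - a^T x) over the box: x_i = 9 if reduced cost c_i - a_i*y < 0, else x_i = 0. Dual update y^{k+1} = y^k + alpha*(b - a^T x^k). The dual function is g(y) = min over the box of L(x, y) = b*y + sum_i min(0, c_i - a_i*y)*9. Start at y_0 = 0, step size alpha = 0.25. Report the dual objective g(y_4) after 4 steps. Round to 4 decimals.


Dual ascent for LP: min 7*x1 + 5*x2, 3*x1 + 4*x2 = 20, 0 <= x_i <= 9
Step 1: y^k = 0.0, reduced costs: (7.0, 5.0)
  x^k = (0.0, 0.0), subgradient = b - a^T x = 20.0
  y^{k+1} = 0.0 + 0.25*20.0 = 5.0
Step 2: y^k = 5.0, reduced costs: (-8.0, -15.0)
  x^k = (9.0, 9.0), subgradient = b - a^T x = -43.0
  y^{k+1} = 5.0 + 0.25*-43.0 = -5.75
Step 3: y^k = -5.75, reduced costs: (24.25, 28.0)
  x^k = (0.0, 0.0), subgradient = b - a^T x = 20.0
  y^{k+1} = -5.75 + 0.25*20.0 = -0.75
Step 4: y^k = -0.75, reduced costs: (9.25, 8.0)
  x^k = (0.0, 0.0), subgradient = b - a^T x = 20.0
  y^{k+1} = -0.75 + 0.25*20.0 = 4.25
Dual objective at y_4 = 4.25: reduced costs (-5.75, -12.0), box minimizer x = (9.0, 9.0)
g(y_4) = b*y + (c1 - a1*y)*x1 + (c2 - a2*y)*x2 = 20*4.25 + (-5.75)*9.0 + (-12.0)*9.0 = 85.0 - 51.75 - 108.0 = -74.75
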